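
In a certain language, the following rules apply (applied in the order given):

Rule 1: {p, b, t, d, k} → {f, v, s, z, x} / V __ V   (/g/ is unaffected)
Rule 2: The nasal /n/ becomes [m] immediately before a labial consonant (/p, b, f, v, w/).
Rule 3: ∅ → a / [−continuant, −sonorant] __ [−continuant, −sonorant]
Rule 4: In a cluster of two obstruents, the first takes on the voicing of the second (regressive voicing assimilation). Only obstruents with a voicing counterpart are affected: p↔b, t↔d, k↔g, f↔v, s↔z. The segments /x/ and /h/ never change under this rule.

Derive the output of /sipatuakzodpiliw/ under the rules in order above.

Rule 1 (intervocalic spirantization): /p/ is a stop between vowels /i/ and /a/, so it spirantizes to the fricative [f]. /t/ is a stop between vowels /a/ and /u/, so it spirantizes to the fricative [s]. /sipatuakzodpiliw/ → sifasuakzodpiliw.
Rule 2 (nasal place assimilation): no segment meets the environment; /sifasuakzodpiliw/ is unchanged.
Rule 3 (stop-cluster a-epenthesis): /d/ and /p/ form a stop–stop cluster, so [a] is inserted between them. /sifasuakzodpiliw/ → sifasuakzodapiliw.
Rule 4 (regressive voicing assimilation): /k/ precedes the voiced obstruent /z/, so it voices to [g] by assimilation. /sifasuakzodapiliw/ → sifasuagzodapiliw.

sifasuagzodapiliw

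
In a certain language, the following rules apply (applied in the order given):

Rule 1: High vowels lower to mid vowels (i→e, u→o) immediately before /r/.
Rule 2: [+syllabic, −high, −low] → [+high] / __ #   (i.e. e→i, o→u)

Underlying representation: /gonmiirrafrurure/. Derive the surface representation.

gonmierrafrorori

Rule 1 (pre-rhotic lowering): /i/ is a high vowel immediately before /r/, so it lowers to [e]. /u/ is a high vowel immediately before /r/, so it lowers to [o]. /u/ is a high vowel immediately before /r/, so it lowers to [o]. /gonmiirrafrurure/ → gonmierrafrorore.
Rule 2 (final vowel raising): /e/ is a mid vowel in word-final position, so it raises to [i]. /gonmierrafrorore/ → gonmierrafrorori.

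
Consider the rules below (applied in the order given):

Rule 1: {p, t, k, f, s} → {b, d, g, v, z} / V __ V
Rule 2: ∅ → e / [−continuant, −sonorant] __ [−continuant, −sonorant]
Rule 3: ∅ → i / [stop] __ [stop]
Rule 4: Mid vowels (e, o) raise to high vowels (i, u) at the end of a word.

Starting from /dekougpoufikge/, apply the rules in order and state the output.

Rule 1 (intervocalic voicing): /k/ is a voiceless obstruent between vowels /e/ and /o/, so it voices to [g]. /f/ is a voiceless obstruent between vowels /u/ and /i/, so it voices to [v]. /dekougpoufikge/ → degougpouvikge.
Rule 2 (stop-cluster e-epenthesis): /g/ and /p/ form a stop–stop cluster, so [e] is inserted between them. /k/ and /g/ form a stop–stop cluster, so [e] is inserted between them. /degougpouvikge/ → degougepouvikege.
Rule 3 (stop-cluster i-epenthesis): no segment meets the environment; /degougepouvikege/ is unchanged.
Rule 4 (final vowel raising): /e/ is a mid vowel in word-final position, so it raises to [i]. /degougepouvikege/ → degougepouvikegi.

degougepouvikegi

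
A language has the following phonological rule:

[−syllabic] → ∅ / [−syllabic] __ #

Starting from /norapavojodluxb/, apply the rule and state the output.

norapavojodlux

/b/ is the second consonant of a word-final cluster /xb/, so it deletes.
The other instances of /n/, /r/, /p/, /v/, /j/, /d/, /l/, /x/ do not occur in the required environment and remain unchanged.
Surface form: [norapavojodlux].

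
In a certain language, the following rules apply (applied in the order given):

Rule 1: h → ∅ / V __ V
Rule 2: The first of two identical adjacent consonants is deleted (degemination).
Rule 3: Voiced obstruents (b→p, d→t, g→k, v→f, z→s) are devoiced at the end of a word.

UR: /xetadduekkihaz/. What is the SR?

xetaduekias

Rule 1 (intervocalic h-deletion): /h/ occurs between vowels /i/ and /a/, so it deletes. /xetadduekkihaz/ → xetadduekkiaz.
Rule 2 (degemination): /dd/ is a geminate; the first /d/ deletes. /kk/ is a geminate; the first /k/ deletes. /xetadduekkiaz/ → xetaduekiaz.
Rule 3 (final devoicing): /z/ is a voiced obstruent in word-final position, so it devoices to [s]. /xetaduekiaz/ → xetaduekias.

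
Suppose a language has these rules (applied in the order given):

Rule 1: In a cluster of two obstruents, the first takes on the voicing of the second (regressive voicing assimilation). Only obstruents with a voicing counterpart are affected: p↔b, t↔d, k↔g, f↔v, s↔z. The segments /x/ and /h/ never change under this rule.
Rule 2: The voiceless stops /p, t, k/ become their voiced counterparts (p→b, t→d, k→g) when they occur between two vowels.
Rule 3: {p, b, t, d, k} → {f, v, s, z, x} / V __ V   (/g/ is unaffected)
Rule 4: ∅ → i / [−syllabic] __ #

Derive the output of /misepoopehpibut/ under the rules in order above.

misevoovehpivuti

Rule 1 (regressive voicing assimilation): no segment meets the environment; /misepoopehpibut/ is unchanged.
Rule 2 (intervocalic voicing): /p/ is a voiceless stop between vowels /e/ and /o/, so it voices to [b]. /p/ is a voiceless stop between vowels /o/ and /e/, so it voices to [b]. /misepoopehpibut/ → miseboobehpibut.
Rule 3 (intervocalic spirantization): /b/ is a stop between vowels /e/ and /o/, so it spirantizes to the fricative [v]. /b/ is a stop between vowels /o/ and /e/, so it spirantizes to the fricative [v]. /b/ is a stop between vowels /i/ and /u/, so it spirantizes to the fricative [v]. /miseboobehpibut/ → misevoovehpivut.
Rule 4 (final i-epenthesis): the form ends in the consonant /t/, so [i] is inserted word-finally. /misevoovehpivut/ → misevoovehpivuti.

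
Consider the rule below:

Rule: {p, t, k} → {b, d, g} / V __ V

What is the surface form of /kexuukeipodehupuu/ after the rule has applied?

kexuugeibodehubuu

/k/ is a voiceless stop between vowels /u/ and /e/, so it voices to [g].
/p/ is a voiceless stop between vowels /i/ and /o/, so it voices to [b].
/p/ is a voiceless stop between vowels /u/ and /u/, so it voices to [b].
Surface form: [kexuugeibodehubuu].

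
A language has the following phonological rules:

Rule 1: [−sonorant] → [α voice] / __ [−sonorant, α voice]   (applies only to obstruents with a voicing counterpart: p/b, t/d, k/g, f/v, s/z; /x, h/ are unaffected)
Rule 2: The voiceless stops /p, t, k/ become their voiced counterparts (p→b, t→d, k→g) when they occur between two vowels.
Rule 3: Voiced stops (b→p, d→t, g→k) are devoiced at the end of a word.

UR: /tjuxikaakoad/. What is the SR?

tjuxigaagoat

Rule 1 (regressive voicing assimilation): no segment meets the environment; /tjuxikaakoad/ is unchanged.
Rule 2 (intervocalic voicing): /k/ is a voiceless stop between vowels /i/ and /a/, so it voices to [g]. /k/ is a voiceless stop between vowels /a/ and /o/, so it voices to [g]. /tjuxikaakoad/ → tjuxigaagoad.
Rule 3 (final devoicing): /d/ is a voiced stop in word-final position, so it devoices to [t]. /tjuxigaagoad/ → tjuxigaagoat.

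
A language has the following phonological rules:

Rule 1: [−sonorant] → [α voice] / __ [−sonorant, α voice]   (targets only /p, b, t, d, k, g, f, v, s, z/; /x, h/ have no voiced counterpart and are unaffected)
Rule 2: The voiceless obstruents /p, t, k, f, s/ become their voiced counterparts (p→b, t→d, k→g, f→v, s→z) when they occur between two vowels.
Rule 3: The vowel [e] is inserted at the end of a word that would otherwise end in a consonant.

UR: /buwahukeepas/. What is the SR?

buwahugeebase

Rule 1 (regressive voicing assimilation): no segment meets the environment; /buwahukeepas/ is unchanged.
Rule 2 (intervocalic voicing): /k/ is a voiceless obstruent between vowels /u/ and /e/, so it voices to [g]. /p/ is a voiceless obstruent between vowels /e/ and /a/, so it voices to [b]. /buwahukeepas/ → buwahugeebas.
Rule 3 (final e-epenthesis): the form ends in the consonant /s/, so [e] is inserted word-finally. /buwahugeebas/ → buwahugeebase.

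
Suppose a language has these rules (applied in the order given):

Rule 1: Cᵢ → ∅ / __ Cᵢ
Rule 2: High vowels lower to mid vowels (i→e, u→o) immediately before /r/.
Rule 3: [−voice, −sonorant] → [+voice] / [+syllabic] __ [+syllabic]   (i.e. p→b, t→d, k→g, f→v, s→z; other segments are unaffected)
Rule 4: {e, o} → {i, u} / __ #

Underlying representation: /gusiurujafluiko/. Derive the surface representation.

Rule 1 (degemination): no segment meets the environment; /gusiurujafluiko/ is unchanged.
Rule 2 (pre-rhotic lowering): /u/ is a high vowel immediately before /r/, so it lowers to [o]. /gusiurujafluiko/ → gusiorujafluiko.
Rule 3 (intervocalic voicing): /s/ is a voiceless obstruent between vowels /u/ and /i/, so it voices to [z]. /k/ is a voiceless obstruent between vowels /i/ and /o/, so it voices to [g]. /gusiorujafluiko/ → guziorujafluigo.
Rule 4 (final vowel raising): /o/ is a mid vowel in word-final position, so it raises to [u]. /guziorujafluigo/ → guziorujafluigu.

guziorujafluigu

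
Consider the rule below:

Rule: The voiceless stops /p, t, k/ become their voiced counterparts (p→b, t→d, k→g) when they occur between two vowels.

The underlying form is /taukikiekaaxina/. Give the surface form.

taugigiegaaxina

/k/ is a voiceless stop between vowels /u/ and /i/, so it voices to [g].
/k/ is a voiceless stop between vowels /i/ and /i/, so it voices to [g].
/k/ is a voiceless stop between vowels /e/ and /a/, so it voices to [g].
The other instance of /t/ does not occur in the required environment and remains unchanged.
Surface form: [taugigiegaaxina].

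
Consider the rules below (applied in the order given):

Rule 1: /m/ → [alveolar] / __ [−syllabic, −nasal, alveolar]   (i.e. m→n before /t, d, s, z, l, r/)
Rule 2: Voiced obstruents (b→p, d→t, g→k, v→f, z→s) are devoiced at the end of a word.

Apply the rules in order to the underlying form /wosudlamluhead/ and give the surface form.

Rule 1 (nasal place assimilation): /m/ precedes the alveolar consonant /l/, so it assimilates in place to [n]. /wosudlamluhead/ → wosudlanluhead.
Rule 2 (final devoicing): /d/ is a voiced obstruent in word-final position, so it devoices to [t]. /wosudlanluhead/ → wosudlanluheat.

wosudlanluheat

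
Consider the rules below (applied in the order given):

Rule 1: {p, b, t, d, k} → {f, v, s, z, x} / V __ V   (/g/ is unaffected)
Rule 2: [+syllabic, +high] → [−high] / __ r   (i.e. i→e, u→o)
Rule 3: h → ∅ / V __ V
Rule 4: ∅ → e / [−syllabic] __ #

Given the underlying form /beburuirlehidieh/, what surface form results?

bevoruerleiziehe

Rule 1 (intervocalic spirantization): /b/ is a stop between vowels /e/ and /u/, so it spirantizes to the fricative [v]. /d/ is a stop between vowels /i/ and /i/, so it spirantizes to the fricative [z]. /beburuirlehidieh/ → bevuruirlehizieh.
Rule 2 (pre-rhotic lowering): /u/ is a high vowel immediately before /r/, so it lowers to [o]. /i/ is a high vowel immediately before /r/, so it lowers to [e]. /bevuruirlehizieh/ → bevoruerlehizieh.
Rule 3 (intervocalic h-deletion): /h/ occurs between vowels /e/ and /i/, so it deletes. /bevoruerlehizieh/ → bevoruerleizieh.
Rule 4 (final e-epenthesis): the form ends in the consonant /h/, so [e] is inserted word-finally. /bevoruerleizieh/ → bevoruerleiziehe.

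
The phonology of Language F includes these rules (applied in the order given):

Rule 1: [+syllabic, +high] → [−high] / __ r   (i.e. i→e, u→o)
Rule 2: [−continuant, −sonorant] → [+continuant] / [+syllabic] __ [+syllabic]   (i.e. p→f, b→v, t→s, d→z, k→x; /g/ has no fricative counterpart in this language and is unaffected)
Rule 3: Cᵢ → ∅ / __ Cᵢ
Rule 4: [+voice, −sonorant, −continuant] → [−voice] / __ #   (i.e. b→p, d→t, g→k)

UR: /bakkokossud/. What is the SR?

bakoxosut

Rule 1 (pre-rhotic lowering): no segment meets the environment; /bakkokossud/ is unchanged.
Rule 2 (intervocalic spirantization): /k/ is a stop between vowels /o/ and /o/, so it spirantizes to the fricative [x]. /bakkokossud/ → bakkoxossud.
Rule 3 (degemination): /kk/ is a geminate; the first /k/ deletes. /ss/ is a geminate; the first /s/ deletes. /bakkoxossud/ → bakoxosud.
Rule 4 (final devoicing): /d/ is a voiced stop in word-final position, so it devoices to [t]. /bakoxosud/ → bakoxosut.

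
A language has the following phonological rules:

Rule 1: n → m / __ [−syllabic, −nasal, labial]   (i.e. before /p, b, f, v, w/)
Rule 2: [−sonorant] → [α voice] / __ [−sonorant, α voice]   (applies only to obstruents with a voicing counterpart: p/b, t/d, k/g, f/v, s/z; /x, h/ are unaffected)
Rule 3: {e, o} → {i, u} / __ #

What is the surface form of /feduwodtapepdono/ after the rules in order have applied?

feduwottapebdonu

Rule 1 (nasal place assimilation): no segment meets the environment; /feduwodtapepdono/ is unchanged.
Rule 2 (regressive voicing assimilation): /d/ precedes the voiceless obstruent /t/, so it devoices to [t] by assimilation. /p/ precedes the voiced obstruent /d/, so it voices to [b] by assimilation. /feduwodtapepdono/ → feduwottapebdono.
Rule 3 (final vowel raising): /o/ is a mid vowel in word-final position, so it raises to [u]. /feduwottapebdono/ → feduwottapebdonu.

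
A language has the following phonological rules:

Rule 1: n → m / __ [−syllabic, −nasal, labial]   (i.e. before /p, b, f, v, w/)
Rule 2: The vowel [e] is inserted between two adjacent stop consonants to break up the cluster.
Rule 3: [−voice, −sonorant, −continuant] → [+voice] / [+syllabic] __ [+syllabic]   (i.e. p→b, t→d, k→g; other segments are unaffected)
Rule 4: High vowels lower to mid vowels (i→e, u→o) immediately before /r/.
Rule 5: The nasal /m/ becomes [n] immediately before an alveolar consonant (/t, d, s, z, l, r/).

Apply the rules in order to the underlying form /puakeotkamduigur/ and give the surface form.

puageodeganduigor

Rule 1 (nasal place assimilation): no segment meets the environment; /puakeotkamduigur/ is unchanged.
Rule 2 (stop-cluster e-epenthesis): /t/ and /k/ form a stop–stop cluster, so [e] is inserted between them. /puakeotkamduigur/ → puakeotekamduigur.
Rule 3 (intervocalic voicing): /k/ is a voiceless stop between vowels /a/ and /e/, so it voices to [g]. /t/ is a voiceless stop between vowels /o/ and /e/, so it voices to [d]. /k/ is a voiceless stop between vowels /e/ and /a/, so it voices to [g]. /puakeotekamduigur/ → puageodegamduigur.
Rule 4 (pre-rhotic lowering): /u/ is a high vowel immediately before /r/, so it lowers to [o]. /puageodegamduigur/ → puageodegamduigor.
Rule 5 (nasal place assimilation): /m/ precedes the alveolar consonant /d/, so it assimilates in place to [n]. /puageodegamduigor/ → puageodeganduigor.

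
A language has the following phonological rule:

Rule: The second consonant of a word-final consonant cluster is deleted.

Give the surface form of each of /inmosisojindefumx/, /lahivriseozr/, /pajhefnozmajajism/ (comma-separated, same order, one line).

/inmosisojindefumx/: /x/ is the second consonant of a word-final cluster /mx/, so it deletes. → [inmosisojindefum].
/lahivriseozr/: /r/ is the second consonant of a word-final cluster /zr/, so it deletes. → [lahivriseoz].
/pajhefnozmajajism/: /m/ is the second consonant of a word-final cluster /sm/, so it deletes. → [pajhefnozmajajis].

inmosisojindefum, lahivriseoz, pajhefnozmajajis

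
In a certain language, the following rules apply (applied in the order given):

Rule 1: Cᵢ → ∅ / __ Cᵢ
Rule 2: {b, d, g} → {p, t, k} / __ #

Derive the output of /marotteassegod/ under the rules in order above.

maroteasegot

Rule 1 (degemination): /tt/ is a geminate; the first /t/ deletes. /ss/ is a geminate; the first /s/ deletes. /marotteassegod/ → maroteasegod.
Rule 2 (final devoicing): /d/ is a voiced stop in word-final position, so it devoices to [t]. /maroteasegod/ → maroteasegot.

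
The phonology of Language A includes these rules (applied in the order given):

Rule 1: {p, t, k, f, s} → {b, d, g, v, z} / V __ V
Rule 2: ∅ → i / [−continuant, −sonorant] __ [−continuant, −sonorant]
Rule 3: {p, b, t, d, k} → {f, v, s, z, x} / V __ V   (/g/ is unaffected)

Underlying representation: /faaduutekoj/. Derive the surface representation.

faazuuzegoj

Rule 1 (intervocalic voicing): /t/ is a voiceless obstruent between vowels /u/ and /e/, so it voices to [d]. /k/ is a voiceless obstruent between vowels /e/ and /o/, so it voices to [g]. /faaduutekoj/ → faaduudegoj.
Rule 2 (stop-cluster i-epenthesis): no segment meets the environment; /faaduudegoj/ is unchanged.
Rule 3 (intervocalic spirantization): /d/ is a stop between vowels /a/ and /u/, so it spirantizes to the fricative [z]. /d/ is a stop between vowels /u/ and /e/, so it spirantizes to the fricative [z]. /faaduudegoj/ → faazuuzegoj.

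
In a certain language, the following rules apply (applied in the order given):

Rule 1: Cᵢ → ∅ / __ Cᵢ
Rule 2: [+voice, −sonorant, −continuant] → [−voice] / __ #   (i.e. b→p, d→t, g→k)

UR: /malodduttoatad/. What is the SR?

malodutoatat

Rule 1 (degemination): /dd/ is a geminate; the first /d/ deletes. /tt/ is a geminate; the first /t/ deletes. /malodduttoatad/ → malodutoatad.
Rule 2 (final devoicing): /d/ is a voiced stop in word-final position, so it devoices to [t]. /malodutoatad/ → malodutoatat.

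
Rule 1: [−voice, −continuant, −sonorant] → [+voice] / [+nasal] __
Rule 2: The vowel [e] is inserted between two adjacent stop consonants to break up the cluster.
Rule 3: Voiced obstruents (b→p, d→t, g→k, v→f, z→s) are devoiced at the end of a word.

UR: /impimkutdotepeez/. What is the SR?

imbimgutedotepees

Rule 1 (post-nasal voicing): /p/ is a voiceless stop immediately after the nasal /m/, so it voices to [b]. /k/ is a voiceless stop immediately after the nasal /m/, so it voices to [g]. /impimkutdotepeez/ → imbimgutdotepeez.
Rule 2 (stop-cluster e-epenthesis): /t/ and /d/ form a stop–stop cluster, so [e] is inserted between them. /imbimgutdotepeez/ → imbimgutedotepeez.
Rule 3 (final devoicing): /z/ is a voiced obstruent in word-final position, so it devoices to [s]. /imbimgutedotepeez/ → imbimgutedotepees.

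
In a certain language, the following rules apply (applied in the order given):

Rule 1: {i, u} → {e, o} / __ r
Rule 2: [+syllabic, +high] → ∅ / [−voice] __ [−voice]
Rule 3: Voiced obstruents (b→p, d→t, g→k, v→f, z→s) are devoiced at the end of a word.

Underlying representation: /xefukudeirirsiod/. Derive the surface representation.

xefkudeerersiot

Rule 1 (pre-rhotic lowering): /i/ is a high vowel immediately before /r/, so it lowers to [e]. /i/ is a high vowel immediately before /r/, so it lowers to [e]. /xefukudeirirsiod/ → xefukudeerersiod.
Rule 2 (high vowel syncope): /u/ is a high vowel flanked by voiceless consonants /f/ and /k/, so it deletes. /xefukudeerersiod/ → xefkudeerersiod.
Rule 3 (final devoicing): /d/ is a voiced obstruent in word-final position, so it devoices to [t]. /xefkudeerersiod/ → xefkudeerersiot.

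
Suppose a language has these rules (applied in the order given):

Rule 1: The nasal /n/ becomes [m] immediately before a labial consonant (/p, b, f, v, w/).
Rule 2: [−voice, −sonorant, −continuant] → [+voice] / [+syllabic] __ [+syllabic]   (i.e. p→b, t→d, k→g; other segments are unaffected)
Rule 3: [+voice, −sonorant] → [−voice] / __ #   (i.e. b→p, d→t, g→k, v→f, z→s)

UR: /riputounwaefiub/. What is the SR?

ribudoumwaefiup

Rule 1 (nasal place assimilation): /n/ precedes the labial consonant /w/, so it assimilates in place to [m]. /riputounwaefiub/ → riputoumwaefiub.
Rule 2 (intervocalic voicing): /p/ is a voiceless stop between vowels /i/ and /u/, so it voices to [b]. /t/ is a voiceless stop between vowels /u/ and /o/, so it voices to [d]. /riputoumwaefiub/ → ribudoumwaefiub.
Rule 3 (final devoicing): /b/ is a voiced obstruent in word-final position, so it devoices to [p]. /ribudoumwaefiub/ → ribudoumwaefiup.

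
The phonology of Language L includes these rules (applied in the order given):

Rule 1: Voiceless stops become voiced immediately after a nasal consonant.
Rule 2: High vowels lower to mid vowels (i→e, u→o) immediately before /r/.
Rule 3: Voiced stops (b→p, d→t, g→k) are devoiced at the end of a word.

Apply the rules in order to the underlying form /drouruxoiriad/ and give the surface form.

Rule 1 (post-nasal voicing): no segment meets the environment; /drouruxoiriad/ is unchanged.
Rule 2 (pre-rhotic lowering): /u/ is a high vowel immediately before /r/, so it lowers to [o]. /i/ is a high vowel immediately before /r/, so it lowers to [e]. /drouruxoiriad/ → drooruxoeriad.
Rule 3 (final devoicing): /d/ is a voiced stop in word-final position, so it devoices to [t]. /drooruxoeriad/ → drooruxoeriat.

drooruxoeriat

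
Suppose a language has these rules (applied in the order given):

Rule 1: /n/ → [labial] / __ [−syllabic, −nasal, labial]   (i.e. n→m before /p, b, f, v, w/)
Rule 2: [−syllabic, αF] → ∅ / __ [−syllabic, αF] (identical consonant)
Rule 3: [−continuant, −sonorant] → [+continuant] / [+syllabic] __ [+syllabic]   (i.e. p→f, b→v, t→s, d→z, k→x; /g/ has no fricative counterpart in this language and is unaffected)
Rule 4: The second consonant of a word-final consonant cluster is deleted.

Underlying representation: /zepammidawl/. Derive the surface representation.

zefamizaw

Rule 1 (nasal place assimilation): no segment meets the environment; /zepammidawl/ is unchanged.
Rule 2 (degemination): /mm/ is a geminate; the first /m/ deletes. /zepammidawl/ → zepamidawl.
Rule 3 (intervocalic spirantization): /p/ is a stop between vowels /e/ and /a/, so it spirantizes to the fricative [f]. /d/ is a stop between vowels /i/ and /a/, so it spirantizes to the fricative [z]. /zepamidawl/ → zefamizawl.
Rule 4 (final cluster simplification): /l/ is the second consonant of a word-final cluster /wl/, so it deletes. /zefamizawl/ → zefamizaw.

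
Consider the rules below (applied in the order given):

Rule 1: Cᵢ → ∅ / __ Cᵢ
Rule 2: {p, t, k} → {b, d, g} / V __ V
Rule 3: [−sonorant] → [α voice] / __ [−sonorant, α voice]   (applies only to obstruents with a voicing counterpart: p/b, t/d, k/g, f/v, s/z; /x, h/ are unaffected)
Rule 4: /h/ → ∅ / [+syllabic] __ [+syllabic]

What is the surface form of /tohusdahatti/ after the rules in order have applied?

Rule 1 (degemination): /tt/ is a geminate; the first /t/ deletes. /tohusdahatti/ → tohusdahati.
Rule 2 (intervocalic voicing): /t/ is a voiceless stop between vowels /a/ and /i/, so it voices to [d]. /tohusdahati/ → tohusdahadi.
Rule 3 (regressive voicing assimilation): /s/ precedes the voiced obstruent /d/, so it voices to [z] by assimilation. /tohusdahadi/ → tohuzdahadi.
Rule 4 (intervocalic h-deletion): /h/ occurs between vowels /o/ and /u/, so it deletes. /h/ occurs between vowels /a/ and /a/, so it deletes. /tohuzdahadi/ → touzdaadi.

touzdaadi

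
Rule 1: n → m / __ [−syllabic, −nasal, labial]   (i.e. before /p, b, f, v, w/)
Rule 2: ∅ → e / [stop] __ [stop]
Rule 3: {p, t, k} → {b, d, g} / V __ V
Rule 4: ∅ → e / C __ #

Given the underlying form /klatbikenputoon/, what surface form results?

kladebigempudoone

Rule 1 (nasal place assimilation): /n/ precedes the labial consonant /p/, so it assimilates in place to [m]. /klatbikenputoon/ → klatbikemputoon.
Rule 2 (stop-cluster e-epenthesis): /t/ and /b/ form a stop–stop cluster, so [e] is inserted between them. /klatbikemputoon/ → klatebikemputoon.
Rule 3 (intervocalic voicing): /t/ is a voiceless stop between vowels /a/ and /e/, so it voices to [d]. /k/ is a voiceless stop between vowels /i/ and /e/, so it voices to [g]. /t/ is a voiceless stop between vowels /u/ and /o/, so it voices to [d]. /klatebikemputoon/ → kladebigempudoon.
Rule 4 (final e-epenthesis): the form ends in the consonant /n/, so [e] is inserted word-finally. /kladebigempudoon/ → kladebigempudoone.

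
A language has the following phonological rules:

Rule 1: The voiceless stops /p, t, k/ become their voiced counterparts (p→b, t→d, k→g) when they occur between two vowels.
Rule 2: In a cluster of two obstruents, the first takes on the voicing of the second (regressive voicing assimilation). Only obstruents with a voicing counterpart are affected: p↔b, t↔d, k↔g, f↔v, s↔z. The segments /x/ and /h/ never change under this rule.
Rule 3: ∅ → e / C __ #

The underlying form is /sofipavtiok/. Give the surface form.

Rule 1 (intervocalic voicing): /p/ is a voiceless stop between vowels /i/ and /a/, so it voices to [b]. /sofipavtiok/ → sofibavtiok.
Rule 2 (regressive voicing assimilation): /v/ precedes the voiceless obstruent /t/, so it devoices to [f] by assimilation. /sofibavtiok/ → sofibaftiok.
Rule 3 (final e-epenthesis): the form ends in the consonant /k/, so [e] is inserted word-finally. /sofibaftiok/ → sofibaftioke.

sofibaftioke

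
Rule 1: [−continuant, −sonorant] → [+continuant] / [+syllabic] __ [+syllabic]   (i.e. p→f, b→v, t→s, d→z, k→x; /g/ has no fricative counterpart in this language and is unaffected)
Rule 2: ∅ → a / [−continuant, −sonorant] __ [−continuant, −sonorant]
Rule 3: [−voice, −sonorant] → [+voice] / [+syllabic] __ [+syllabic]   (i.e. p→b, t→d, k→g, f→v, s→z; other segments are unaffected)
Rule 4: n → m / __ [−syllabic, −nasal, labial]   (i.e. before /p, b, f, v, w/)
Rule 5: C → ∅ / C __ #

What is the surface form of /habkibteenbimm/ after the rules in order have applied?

habagibadeembim

Rule 1 (intervocalic spirantization): no segment meets the environment; /habkibteenbimm/ is unchanged.
Rule 2 (stop-cluster a-epenthesis): /b/ and /k/ form a stop–stop cluster, so [a] is inserted between them. /b/ and /t/ form a stop–stop cluster, so [a] is inserted between them. /habkibteenbimm/ → habakibateenbimm.
Rule 3 (intervocalic voicing): /k/ is a voiceless obstruent between vowels /a/ and /i/, so it voices to [g]. /t/ is a voiceless obstruent between vowels /a/ and /e/, so it voices to [d]. /habakibateenbimm/ → habagibadeenbimm.
Rule 4 (nasal place assimilation): /n/ precedes the labial consonant /b/, so it assimilates in place to [m]. /habagibadeenbimm/ → habagibadeembimm.
Rule 5 (final cluster simplification): /m/ is the second consonant of a word-final cluster /mm/, so it deletes. /habagibadeembimm/ → habagibadeembim.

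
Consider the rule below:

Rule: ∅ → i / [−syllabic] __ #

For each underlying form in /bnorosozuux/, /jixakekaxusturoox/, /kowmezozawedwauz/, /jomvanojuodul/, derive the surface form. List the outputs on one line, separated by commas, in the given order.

bnorosozuuxi, jixakekaxusturooxi, kowmezozawedwauzi, jomvanojuoduli

/bnorosozuux/: the form ends in the consonant /x/, so [i] is inserted word-finally. → [bnorosozuuxi].
/jixakekaxusturoox/: the form ends in the consonant /x/, so [i] is inserted word-finally. → [jixakekaxusturooxi].
/kowmezozawedwauz/: the form ends in the consonant /z/, so [i] is inserted word-finally. → [kowmezozawedwauzi].
/jomvanojuodul/: the form ends in the consonant /l/, so [i] is inserted word-finally. → [jomvanojuoduli].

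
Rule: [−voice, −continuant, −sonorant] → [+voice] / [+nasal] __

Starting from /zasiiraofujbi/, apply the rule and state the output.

zasiiraofujbi

No segment of /zasiiraofujbi/ meets the structural description of the rule, so the form surfaces unchanged.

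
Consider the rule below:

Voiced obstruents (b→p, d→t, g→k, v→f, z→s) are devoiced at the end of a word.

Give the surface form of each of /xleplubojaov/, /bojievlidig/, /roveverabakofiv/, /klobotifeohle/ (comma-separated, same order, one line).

xleplubojaof, bojievlidik, roveverabakofif, klobotifeohle

/xleplubojaov/: /v/ is a voiced obstruent in word-final position, so it devoices to [f]. → [xleplubojaof].
/bojievlidig/: /g/ is a voiced obstruent in word-final position, so it devoices to [k]. → [bojievlidik].
/roveverabakofiv/: /v/ is a voiced obstruent in word-final position, so it devoices to [f]. → [roveverabakofif].
/klobotifeohle/: the rule's environment is not met; surfaces unchanged as [klobotifeohle].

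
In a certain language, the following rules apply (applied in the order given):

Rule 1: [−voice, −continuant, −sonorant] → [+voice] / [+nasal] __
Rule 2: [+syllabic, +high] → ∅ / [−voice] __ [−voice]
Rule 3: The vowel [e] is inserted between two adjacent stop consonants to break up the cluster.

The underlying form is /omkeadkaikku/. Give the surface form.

omgeadekaikeku

Rule 1 (post-nasal voicing): /k/ is a voiceless stop immediately after the nasal /m/, so it voices to [g]. /omkeadkaikku/ → omgeadkaikku.
Rule 2 (high vowel syncope): no segment meets the environment; /omgeadkaikku/ is unchanged.
Rule 3 (stop-cluster e-epenthesis): /d/ and /k/ form a stop–stop cluster, so [e] is inserted between them. /k/ and /k/ form a stop–stop cluster, so [e] is inserted between them. /omgeadkaikku/ → omgeadekaikeku.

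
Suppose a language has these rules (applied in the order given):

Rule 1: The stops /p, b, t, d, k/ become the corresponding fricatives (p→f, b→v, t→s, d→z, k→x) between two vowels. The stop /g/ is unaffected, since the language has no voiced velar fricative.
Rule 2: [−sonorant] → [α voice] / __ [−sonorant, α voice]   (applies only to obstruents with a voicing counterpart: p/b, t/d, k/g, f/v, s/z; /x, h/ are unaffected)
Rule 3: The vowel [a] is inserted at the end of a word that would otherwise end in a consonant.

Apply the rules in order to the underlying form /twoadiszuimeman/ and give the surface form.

twoazizzuimemana

Rule 1 (intervocalic spirantization): /d/ is a stop between vowels /a/ and /i/, so it spirantizes to the fricative [z]. /twoadiszuimeman/ → twoaziszuimeman.
Rule 2 (regressive voicing assimilation): /s/ precedes the voiced obstruent /z/, so it voices to [z] by assimilation. /twoaziszuimeman/ → twoazizzuimeman.
Rule 3 (final a-epenthesis): the form ends in the consonant /n/, so [a] is inserted word-finally. /twoazizzuimeman/ → twoazizzuimemana.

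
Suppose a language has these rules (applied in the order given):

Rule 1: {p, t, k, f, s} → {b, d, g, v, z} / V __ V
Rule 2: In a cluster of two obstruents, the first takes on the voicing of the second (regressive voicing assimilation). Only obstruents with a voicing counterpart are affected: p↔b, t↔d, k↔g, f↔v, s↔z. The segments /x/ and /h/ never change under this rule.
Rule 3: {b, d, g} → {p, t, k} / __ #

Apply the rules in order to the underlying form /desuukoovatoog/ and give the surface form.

Rule 1 (intervocalic voicing): /s/ is a voiceless obstruent between vowels /e/ and /u/, so it voices to [z]. /k/ is a voiceless obstruent between vowels /u/ and /o/, so it voices to [g]. /t/ is a voiceless obstruent between vowels /a/ and /o/, so it voices to [d]. /desuukoovatoog/ → dezuugoovadoog.
Rule 2 (regressive voicing assimilation): no segment meets the environment; /dezuugoovadoog/ is unchanged.
Rule 3 (final devoicing): /g/ is a voiced stop in word-final position, so it devoices to [k]. /dezuugoovadoog/ → dezuugoovadook.

dezuugoovadook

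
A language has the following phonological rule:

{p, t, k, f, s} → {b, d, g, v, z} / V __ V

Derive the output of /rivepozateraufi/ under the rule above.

rivebozaderauvi

/p/ is a voiceless obstruent between vowels /e/ and /o/, so it voices to [b].
/t/ is a voiceless obstruent between vowels /a/ and /e/, so it voices to [d].
/f/ is a voiceless obstruent between vowels /u/ and /i/, so it voices to [v].
Surface form: [rivebozaderauvi].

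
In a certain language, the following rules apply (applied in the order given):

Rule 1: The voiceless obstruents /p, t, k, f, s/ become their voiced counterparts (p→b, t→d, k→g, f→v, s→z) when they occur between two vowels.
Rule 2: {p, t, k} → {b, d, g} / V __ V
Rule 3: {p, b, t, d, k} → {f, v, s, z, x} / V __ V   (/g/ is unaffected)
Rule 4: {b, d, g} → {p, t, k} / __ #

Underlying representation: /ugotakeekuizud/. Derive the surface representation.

Rule 1 (intervocalic voicing): /t/ is a voiceless obstruent between vowels /o/ and /a/, so it voices to [d]. /k/ is a voiceless obstruent between vowels /a/ and /e/, so it voices to [g]. /k/ is a voiceless obstruent between vowels /e/ and /u/, so it voices to [g]. /ugotakeekuizud/ → ugodageeguizud.
Rule 2 (intervocalic voicing): no segment meets the environment; /ugodageeguizud/ is unchanged.
Rule 3 (intervocalic spirantization): /d/ is a stop between vowels /o/ and /a/, so it spirantizes to the fricative [z]. /ugodageeguizud/ → ugozageeguizud.
Rule 4 (final devoicing): /d/ is a voiced stop in word-final position, so it devoices to [t]. /ugozageeguizud/ → ugozageeguizut.

ugozageeguizut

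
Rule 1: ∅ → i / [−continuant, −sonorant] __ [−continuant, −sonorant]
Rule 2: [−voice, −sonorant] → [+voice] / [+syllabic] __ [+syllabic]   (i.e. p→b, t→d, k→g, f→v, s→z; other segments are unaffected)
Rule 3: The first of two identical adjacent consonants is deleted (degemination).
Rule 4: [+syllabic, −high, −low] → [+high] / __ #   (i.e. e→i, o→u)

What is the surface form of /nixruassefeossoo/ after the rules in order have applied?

nixruaseveosou

Rule 1 (stop-cluster i-epenthesis): no segment meets the environment; /nixruassefeossoo/ is unchanged.
Rule 2 (intervocalic voicing): /f/ is a voiceless obstruent between vowels /e/ and /e/, so it voices to [v]. /nixruassefeossoo/ → nixruasseveossoo.
Rule 3 (degemination): /ss/ is a geminate; the first /s/ deletes. /ss/ is a geminate; the first /s/ deletes. /nixruasseveossoo/ → nixruaseveosoo.
Rule 4 (final vowel raising): /o/ is a mid vowel in word-final position, so it raises to [u]. /nixruaseveosoo/ → nixruaseveosou.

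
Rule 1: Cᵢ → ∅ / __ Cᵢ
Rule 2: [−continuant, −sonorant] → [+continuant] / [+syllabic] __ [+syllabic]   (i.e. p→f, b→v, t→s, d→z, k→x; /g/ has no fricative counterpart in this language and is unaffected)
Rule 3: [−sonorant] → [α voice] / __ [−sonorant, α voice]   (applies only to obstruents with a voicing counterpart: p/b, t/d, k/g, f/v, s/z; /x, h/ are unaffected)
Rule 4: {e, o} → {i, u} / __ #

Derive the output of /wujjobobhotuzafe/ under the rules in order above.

Rule 1 (degemination): /jj/ is a geminate; the first /j/ deletes. /wujjobobhotuzafe/ → wujobobhotuzafe.
Rule 2 (intervocalic spirantization): /b/ is a stop between vowels /o/ and /o/, so it spirantizes to the fricative [v]. /t/ is a stop between vowels /o/ and /u/, so it spirantizes to the fricative [s]. /wujobobhotuzafe/ → wujovobhosuzafe.
Rule 3 (regressive voicing assimilation): /b/ precedes the voiceless obstruent /h/, so it devoices to [p] by assimilation. /wujovobhosuzafe/ → wujovophosuzafe.
Rule 4 (final vowel raising): /e/ is a mid vowel in word-final position, so it raises to [i]. /wujovophosuzafe/ → wujovophosuzafi.

wujovophosuzafi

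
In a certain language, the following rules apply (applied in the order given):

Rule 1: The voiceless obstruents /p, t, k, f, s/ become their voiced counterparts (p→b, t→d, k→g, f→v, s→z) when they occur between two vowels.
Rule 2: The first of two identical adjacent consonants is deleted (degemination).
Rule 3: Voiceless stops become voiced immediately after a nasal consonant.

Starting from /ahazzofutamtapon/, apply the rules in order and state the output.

Rule 1 (intervocalic voicing): /f/ is a voiceless obstruent between vowels /o/ and /u/, so it voices to [v]. /t/ is a voiceless obstruent between vowels /u/ and /a/, so it voices to [d]. /p/ is a voiceless obstruent between vowels /a/ and /o/, so it voices to [b]. /ahazzofutamtapon/ → ahazzovudamtabon.
Rule 2 (degemination): /zz/ is a geminate; the first /z/ deletes. /ahazzovudamtabon/ → ahazovudamtabon.
Rule 3 (post-nasal voicing): /t/ is a voiceless stop immediately after the nasal /m/, so it voices to [d]. /ahazovudamtabon/ → ahazovudamdabon.

ahazovudamdabon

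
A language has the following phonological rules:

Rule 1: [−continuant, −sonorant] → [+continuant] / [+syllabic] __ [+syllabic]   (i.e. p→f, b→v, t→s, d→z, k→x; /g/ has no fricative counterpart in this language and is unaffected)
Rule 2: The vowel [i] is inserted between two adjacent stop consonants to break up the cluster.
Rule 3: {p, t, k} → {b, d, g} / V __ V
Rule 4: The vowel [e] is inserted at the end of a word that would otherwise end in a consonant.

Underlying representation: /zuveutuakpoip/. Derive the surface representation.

zuveusuagiboipe

Rule 1 (intervocalic spirantization): /t/ is a stop between vowels /u/ and /u/, so it spirantizes to the fricative [s]. /zuveutuakpoip/ → zuveusuakpoip.
Rule 2 (stop-cluster i-epenthesis): /k/ and /p/ form a stop–stop cluster, so [i] is inserted between them. /zuveusuakpoip/ → zuveusuakipoip.
Rule 3 (intervocalic voicing): /k/ is a voiceless stop between vowels /a/ and /i/, so it voices to [g]. /p/ is a voiceless stop between vowels /i/ and /o/, so it voices to [b]. /zuveusuakipoip/ → zuveusuagiboip.
Rule 4 (final e-epenthesis): the form ends in the consonant /p/, so [e] is inserted word-finally. /zuveusuagiboip/ → zuveusuagiboipe.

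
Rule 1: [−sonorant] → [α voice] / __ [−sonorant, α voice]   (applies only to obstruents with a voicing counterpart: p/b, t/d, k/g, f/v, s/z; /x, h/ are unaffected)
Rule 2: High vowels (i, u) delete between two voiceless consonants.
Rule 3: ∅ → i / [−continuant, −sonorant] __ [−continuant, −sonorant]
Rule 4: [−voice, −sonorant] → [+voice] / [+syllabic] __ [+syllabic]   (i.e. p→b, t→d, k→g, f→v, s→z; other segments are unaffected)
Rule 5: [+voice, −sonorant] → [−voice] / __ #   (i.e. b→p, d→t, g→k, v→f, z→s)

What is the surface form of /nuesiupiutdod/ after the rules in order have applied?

nueziubiudidot

Rule 1 (regressive voicing assimilation): /t/ precedes the voiced obstruent /d/, so it voices to [d] by assimilation. /nuesiupiutdod/ → nuesiupiuddod.
Rule 2 (high vowel syncope): no segment meets the environment; /nuesiupiuddod/ is unchanged.
Rule 3 (stop-cluster i-epenthesis): /d/ and /d/ form a stop–stop cluster, so [i] is inserted between them. /nuesiupiuddod/ → nuesiupiudidod.
Rule 4 (intervocalic voicing): /s/ is a voiceless obstruent between vowels /e/ and /i/, so it voices to [z]. /p/ is a voiceless obstruent between vowels /u/ and /i/, so it voices to [b]. /nuesiupiudidod/ → nueziubiudidod.
Rule 5 (final devoicing): /d/ is a voiced obstruent in word-final position, so it devoices to [t]. /nueziubiudidod/ → nueziubiudidot.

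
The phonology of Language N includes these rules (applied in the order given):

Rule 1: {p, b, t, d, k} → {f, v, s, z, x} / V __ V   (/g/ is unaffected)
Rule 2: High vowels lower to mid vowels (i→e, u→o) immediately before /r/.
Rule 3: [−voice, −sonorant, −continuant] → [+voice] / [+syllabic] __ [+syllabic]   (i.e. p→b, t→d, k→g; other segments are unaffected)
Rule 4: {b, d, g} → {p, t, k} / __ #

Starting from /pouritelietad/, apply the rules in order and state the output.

pooriseliesat

Rule 1 (intervocalic spirantization): /t/ is a stop between vowels /i/ and /e/, so it spirantizes to the fricative [s]. /t/ is a stop between vowels /e/ and /a/, so it spirantizes to the fricative [s]. /pouritelietad/ → pouriseliesad.
Rule 2 (pre-rhotic lowering): /u/ is a high vowel immediately before /r/, so it lowers to [o]. /pouriseliesad/ → pooriseliesad.
Rule 3 (intervocalic voicing): no segment meets the environment; /pooriseliesad/ is unchanged.
Rule 4 (final devoicing): /d/ is a voiced stop in word-final position, so it devoices to [t]. /pooriseliesad/ → pooriseliesat.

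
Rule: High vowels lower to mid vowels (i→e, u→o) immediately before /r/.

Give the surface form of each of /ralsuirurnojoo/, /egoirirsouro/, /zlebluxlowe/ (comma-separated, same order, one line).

ralsuerornojoo, egoerersooro, zlebluxlowe

/ralsuirurnojoo/: /i/ is a high vowel immediately before /r/, so it lowers to [e]. /u/ is a high vowel immediately before /r/, so it lowers to [o]. → [ralsuerornojoo].
/egoirirsouro/: /i/ is a high vowel immediately before /r/, so it lowers to [e]. /i/ is a high vowel immediately before /r/, so it lowers to [e]. /u/ is a high vowel immediately before /r/, so it lowers to [o]. → [egoerersooro].
/zlebluxlowe/: the rule's environment is not met; surfaces unchanged as [zlebluxlowe].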